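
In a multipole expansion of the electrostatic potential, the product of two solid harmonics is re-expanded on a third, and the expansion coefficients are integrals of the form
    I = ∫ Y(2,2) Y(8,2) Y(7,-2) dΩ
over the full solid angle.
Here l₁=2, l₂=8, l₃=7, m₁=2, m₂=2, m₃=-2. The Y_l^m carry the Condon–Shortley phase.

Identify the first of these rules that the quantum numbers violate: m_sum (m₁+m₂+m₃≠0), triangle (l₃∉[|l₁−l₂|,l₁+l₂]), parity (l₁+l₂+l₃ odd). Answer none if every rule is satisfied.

m_sum

Σmᵢ = 2  ✗
l₃∈[|l₁−l₂|,l₁+l₂]=[6,10], have l₃=7
Σlᵢ = 17 ⇒ odd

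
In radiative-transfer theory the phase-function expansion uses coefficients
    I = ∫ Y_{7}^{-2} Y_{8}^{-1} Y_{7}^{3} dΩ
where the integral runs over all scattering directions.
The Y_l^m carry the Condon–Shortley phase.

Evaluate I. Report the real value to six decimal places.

Rules hold: Σm=0, L=22 even, 1≤7≤15.
N = 15·17·15 = 3825
Δ = 8!·6!·8!/23! = 1/22086194130
Racah Σ t=1..7: t=1:−1/18289152000 t=2:+1/248832000 t=3:−1/24883200 t=4:+1/11943936 t=5:−1/24883200 t=6:+1/248832000 t=7:−1/18289152000 = 11/975421440
⇒ 3j(7 8 7; 0 0 0)² = 1750/289731, sgn -1
Racah Σ t=3..7: t=3:−1/298598400 t=4:+1/49766400 t=5:−1/49766400 t=6:+1/261273600 t=7:−1/9754214400 = 11/29262643200
⇒ 3j(7 8 7; -2 -1 3)² = 30/676039, sgn +1
4πI² = N·(3j₀)²·(3jₘ)² = 562500/548653937
I = -1·√(0.00102524/4π) = -0.00903248

-0.009032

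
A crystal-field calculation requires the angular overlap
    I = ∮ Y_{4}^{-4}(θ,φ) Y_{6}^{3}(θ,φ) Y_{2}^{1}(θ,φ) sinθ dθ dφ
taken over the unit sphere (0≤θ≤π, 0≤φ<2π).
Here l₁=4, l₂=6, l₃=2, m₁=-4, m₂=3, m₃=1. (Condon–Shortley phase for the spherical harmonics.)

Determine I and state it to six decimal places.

-0.047713

m-sum 0 ✓  L=12 even ✓  2≤2≤10 ✓
Π(2lᵢ+1) = 9×13×5 = 585
triangle coeff Δ(4,6,2) = 1/6435
Σ_t [4,4]: t=4:+1/2304 = 1/2304
(3j)²=5/143 [(4 6 2; 0 0 0)], sign=+1
Σ_t [8,8]: t=8:+1/241920 = 1/241920
(3j)²=1/715 [(4 6 2; -4 3 1)], sign=-1
⇒ 4πI² = 45/1573
I = (-1)√(45/1573/(4π)) = -0.04771303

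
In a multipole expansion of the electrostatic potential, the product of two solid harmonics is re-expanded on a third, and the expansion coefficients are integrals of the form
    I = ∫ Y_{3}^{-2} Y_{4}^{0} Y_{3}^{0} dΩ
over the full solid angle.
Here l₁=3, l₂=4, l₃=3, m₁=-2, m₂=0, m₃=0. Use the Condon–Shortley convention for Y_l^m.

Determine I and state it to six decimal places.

0.000000

-2 + 0 + 0 = -2 ≠ 0: azimuthal integral kills it; I = 0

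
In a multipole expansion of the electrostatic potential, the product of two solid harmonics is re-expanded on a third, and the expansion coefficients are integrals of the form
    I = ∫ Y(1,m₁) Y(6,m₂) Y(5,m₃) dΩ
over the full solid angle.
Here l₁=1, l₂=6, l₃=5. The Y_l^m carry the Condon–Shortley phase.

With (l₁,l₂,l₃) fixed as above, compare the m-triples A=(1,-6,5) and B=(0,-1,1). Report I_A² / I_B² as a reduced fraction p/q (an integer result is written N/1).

66/35

Same 1,6,5: normalisation and zero-m 3j drop out of the ratio.
A: Δ: 2! 0! 10! / 13! → 1/858; sum: t=0:+1/7257600 = 1/7257600; 3j²(1 6 5; 1 -6 5) = Δ·Π!·Σ² = 1/13  (sign +1)
B: Δ: 2! 0! 10! / 13! → 1/858; sum: t=1:−1/17280 = -1/17280; 3j²(1 6 5; 0 -1 1) = Δ·Π!·Σ² = 35/858  (sign -1)
I_A²/I_B² = (1/13)/(35/858) = 66/35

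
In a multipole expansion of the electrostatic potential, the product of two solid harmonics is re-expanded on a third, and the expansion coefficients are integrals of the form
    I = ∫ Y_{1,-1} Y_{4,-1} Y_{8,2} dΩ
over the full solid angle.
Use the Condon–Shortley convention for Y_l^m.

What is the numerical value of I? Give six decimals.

|1−4|≤8≤1+4 violated ⇒ I = 0

0.000000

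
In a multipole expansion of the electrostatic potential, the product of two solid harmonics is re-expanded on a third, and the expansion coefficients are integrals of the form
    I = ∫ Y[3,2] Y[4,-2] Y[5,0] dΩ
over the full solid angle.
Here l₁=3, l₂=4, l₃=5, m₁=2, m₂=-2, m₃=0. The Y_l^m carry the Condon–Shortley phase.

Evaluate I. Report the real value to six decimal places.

Checks pass: Σm=0; 12 even; l₃=5∈[1,7].
(2·3+1)(2·4+1)(2·5+1) = 693
Δ: 2! 4! 6! / 13! → 1/180180
sum: t=0:+1/576 t=1:−1/144 t=2:+1/576 = -1/288
3j²(3 4 5; 0 0 0) = Δ·Π!·Σ² = 20/1001  (sign +1)
sum: t=0:+1/576 t=1:−1/2880 = 1/720
3j²(3 4 5; 2 -2 0) = Δ·Π!·Σ² = 80/3003  (sign -1)
combine: 4πI² = 693·20/1001·80/3003 = 4800/13013
take √, sign -1: I = -0.17132746

-0.171327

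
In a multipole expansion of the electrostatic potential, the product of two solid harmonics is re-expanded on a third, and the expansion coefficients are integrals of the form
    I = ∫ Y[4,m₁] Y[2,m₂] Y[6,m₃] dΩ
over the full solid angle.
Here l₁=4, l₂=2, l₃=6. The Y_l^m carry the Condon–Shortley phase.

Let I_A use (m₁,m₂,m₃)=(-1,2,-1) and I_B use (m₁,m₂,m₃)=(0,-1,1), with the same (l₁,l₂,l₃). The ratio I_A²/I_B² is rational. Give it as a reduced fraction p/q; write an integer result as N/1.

1/5

Same 4,2,6: normalisation and zero-m 3j drop out of the ratio.
A: Δ: 0! 8! 4! / 13! → 1/6435; sum: t=0:+1/17280 = 1/17280; 3j²(4 2 6; -1 2 -1) = Δ·Π!·Σ² = 7/1287  (sign -1)
B: Δ: 0! 8! 4! / 13! → 1/6435; sum: t=0:+1/3456 = 1/3456; 3j²(4 2 6; 0 -1 1) = Δ·Π!·Σ² = 35/1287  (sign -1)
I_A²/I_B² = (7/1287)/(35/1287) = 1/5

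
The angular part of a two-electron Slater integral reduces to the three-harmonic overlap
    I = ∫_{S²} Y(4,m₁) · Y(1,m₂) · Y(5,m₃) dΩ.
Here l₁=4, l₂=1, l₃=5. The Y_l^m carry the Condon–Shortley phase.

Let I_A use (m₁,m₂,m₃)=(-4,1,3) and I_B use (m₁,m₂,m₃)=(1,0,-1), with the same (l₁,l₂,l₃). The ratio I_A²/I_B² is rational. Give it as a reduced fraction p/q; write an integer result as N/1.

1/24

Shared (l₁,l₂,l₃)=(4,1,5): N and (l;000)² cancel in I_A²/I_B².
A: Δ = 0!·8!·2!/11! = 1/495; Racah Σ t=0..0: t=0:+1/80640 = 1/80640; ⇒ 3j(4 1 5; -4 1 3)² = 1/495, sgn +1
B: Δ = 0!·8!·2!/11! = 1/495; Racah Σ t=0..0: t=0:+1/720 = 1/720; ⇒ 3j(4 1 5; 1 0 -1)² = 8/165, sgn +1
I_A²/I_B² = (1/495)/(8/165) = 1/24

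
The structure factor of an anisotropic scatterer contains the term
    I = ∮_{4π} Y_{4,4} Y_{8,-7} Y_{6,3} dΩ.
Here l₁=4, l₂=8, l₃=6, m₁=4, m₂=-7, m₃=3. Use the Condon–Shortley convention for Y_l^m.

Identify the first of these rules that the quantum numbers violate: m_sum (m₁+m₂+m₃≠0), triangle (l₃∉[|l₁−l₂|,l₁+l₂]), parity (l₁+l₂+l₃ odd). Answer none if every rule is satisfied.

Σmᵢ = 0  ✓
l₃∈[|l₁−l₂|,l₁+l₂]=[4,12], have l₃=6  ✓
Σlᵢ = 18 ⇒ even  ✓

none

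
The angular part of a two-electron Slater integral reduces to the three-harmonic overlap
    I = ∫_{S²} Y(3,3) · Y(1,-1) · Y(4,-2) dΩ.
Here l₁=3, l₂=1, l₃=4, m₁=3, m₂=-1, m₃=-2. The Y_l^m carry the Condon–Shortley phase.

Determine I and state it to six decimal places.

0.061558

Checks pass: Σm=0; 8 even; l₃=4∈[2,4].
(2·3+1)(2·1+1)(2·4+1) = 189
Δ: 0! 6! 2! / 9! → 1/252
sum: t=0:+1/36 = 1/36
3j²(3 1 4; 0 0 0) = Δ·Π!·Σ² = 4/63  (sign +1)
sum: t=0:+1/1440 = 1/1440
3j²(3 1 4; 3 -1 -2) = Δ·Π!·Σ² = 1/252  (sign +1)
combine: 4πI² = 189·4/63·1/252 = 1/21
take √, sign +1: I = 0.06155813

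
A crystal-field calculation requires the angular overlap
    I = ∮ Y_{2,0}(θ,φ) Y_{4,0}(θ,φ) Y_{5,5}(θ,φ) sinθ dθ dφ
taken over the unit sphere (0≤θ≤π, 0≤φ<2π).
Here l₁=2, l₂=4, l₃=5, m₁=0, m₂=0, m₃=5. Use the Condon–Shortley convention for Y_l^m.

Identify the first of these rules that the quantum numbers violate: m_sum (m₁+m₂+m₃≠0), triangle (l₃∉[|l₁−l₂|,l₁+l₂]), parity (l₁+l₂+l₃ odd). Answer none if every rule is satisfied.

m_sum

azimuthal sum: 0 + 0 + 5 = 5  ✗
2 ≤ 5 ≤ 6 (triangle on l)
L = 2 + 4 + 5 = 11 (odd)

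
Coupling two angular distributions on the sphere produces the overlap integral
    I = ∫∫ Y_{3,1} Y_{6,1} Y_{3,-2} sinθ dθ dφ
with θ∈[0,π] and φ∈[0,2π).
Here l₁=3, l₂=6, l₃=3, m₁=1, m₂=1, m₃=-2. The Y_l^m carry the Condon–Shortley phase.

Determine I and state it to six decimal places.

Checks pass: Σm=0; 12 even; l₃=3∈[3,9].
(2·3+1)(2·6+1)(2·3+1) = 637
Δ: 6! 0! 6! / 13! → 1/12012
sum: t=3:−1/1296 = -1/1296
3j²(3 6 3; 0 0 0) = Δ·Π!·Σ² = 100/3003  (sign +1)
sum: t=2:+1/5760 = 1/5760
3j²(3 6 3; 1 1 -2) = Δ·Π!·Σ² = 5/572  (sign -1)
combine: 4πI² = 637·100/3003·5/572 = 875/4719
take √, sign -1: I = -0.12147142

-0.121471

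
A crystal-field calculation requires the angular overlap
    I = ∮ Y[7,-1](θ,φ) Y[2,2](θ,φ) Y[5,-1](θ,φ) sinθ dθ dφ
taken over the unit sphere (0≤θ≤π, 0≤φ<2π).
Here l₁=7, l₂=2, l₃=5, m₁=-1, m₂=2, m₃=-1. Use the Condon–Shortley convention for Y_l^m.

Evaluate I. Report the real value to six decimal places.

-0.094812

Rules hold: Σm=0, L=14 even, 5≤5≤9.
N = 15·5·11 = 825
Δ = 4!·10!·0!/15! = 1/15015
Racah Σ t=2..2: t=2:+1/57600 = 1/57600
⇒ 3j(7 2 5; 0 0 0)² = 21/715, sgn -1
Racah Σ t=4..4: t=4:+1/414720 = 1/414720
⇒ 3j(7 2 5; -1 2 -1)² = 2/429, sgn +1
4πI² = N·(3j₀)²·(3jₘ)² = 210/1859
I = -1·√(0.112964/4π) = -0.09481237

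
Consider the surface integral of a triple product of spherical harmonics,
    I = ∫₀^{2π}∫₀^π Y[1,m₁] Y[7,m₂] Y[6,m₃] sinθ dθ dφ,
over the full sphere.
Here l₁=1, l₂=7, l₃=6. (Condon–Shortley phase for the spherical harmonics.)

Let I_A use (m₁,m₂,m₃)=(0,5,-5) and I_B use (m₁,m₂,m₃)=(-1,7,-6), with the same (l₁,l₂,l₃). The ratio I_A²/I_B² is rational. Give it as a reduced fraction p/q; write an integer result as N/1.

l's match ⇒ only the (l;m) 3-j factors differ between A and B.
A: triangle coeff Δ(1,7,6) = 1/1365; Σ_t [1,1]: t=1:−1/39916800 = -1/39916800; (3j)²=8/455 [(1 7 6; 0 5 -5)], sign=+1
B: triangle coeff Δ(1,7,6) = 1/1365; Σ_t [2,2]: t=2:+1/958003200 = 1/958003200; (3j)²=1/15 [(1 7 6; -1 7 -6)], sign=+1
I_A²/I_B² = (8/455)/(1/15) = 24/91

24/91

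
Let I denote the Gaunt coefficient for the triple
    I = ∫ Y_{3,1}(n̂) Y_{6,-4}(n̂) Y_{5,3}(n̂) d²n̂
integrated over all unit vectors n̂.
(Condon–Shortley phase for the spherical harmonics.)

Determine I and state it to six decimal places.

Rules hold: Σm=0, L=14 even, 3≤5≤9.
N = 7·13·11 = 1001
Δ = 4!·2!·8!/15! = 1/675675
Racah Σ t=1..3: t=1:−1/8640 t=2:+1/2304 t=3:−1/8640 = 7/34560
⇒ 3j(3 6 5; 0 0 0)² = 7/429, sgn -1
Racah Σ t=0..2: t=0:+1/69120 t=1:−1/30240 t=2:+1/322560 = -1/64512
⇒ 3j(3 6 5; 1 -4 3)² = 10/1001, sgn -1
4πI² = N·(3j₀)²·(3jₘ)² = 70/429
I = +1·√(0.16317/4π) = 0.11395029

0.113950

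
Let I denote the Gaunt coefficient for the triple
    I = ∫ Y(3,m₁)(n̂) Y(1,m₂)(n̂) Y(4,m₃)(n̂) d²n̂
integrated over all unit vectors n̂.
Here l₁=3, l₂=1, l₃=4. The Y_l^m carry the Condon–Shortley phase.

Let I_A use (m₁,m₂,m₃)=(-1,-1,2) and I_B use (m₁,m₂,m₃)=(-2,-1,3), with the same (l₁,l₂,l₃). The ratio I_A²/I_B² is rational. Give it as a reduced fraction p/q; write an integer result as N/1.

5/7

Same 3,1,4: normalisation and zero-m 3j drop out of the ratio.
A: Δ: 0! 6! 2! / 9! → 1/252; sum: t=0:+1/96 = 1/96; 3j²(3 1 4; -1 -1 2) = Δ·Π!·Σ² = 5/84  (sign +1)
B: Δ: 0! 6! 2! / 9! → 1/252; sum: t=0:+1/240 = 1/240; 3j²(3 1 4; -2 -1 3) = Δ·Π!·Σ² = 1/12  (sign -1)
I_A²/I_B² = (5/84)/(1/12) = 5/7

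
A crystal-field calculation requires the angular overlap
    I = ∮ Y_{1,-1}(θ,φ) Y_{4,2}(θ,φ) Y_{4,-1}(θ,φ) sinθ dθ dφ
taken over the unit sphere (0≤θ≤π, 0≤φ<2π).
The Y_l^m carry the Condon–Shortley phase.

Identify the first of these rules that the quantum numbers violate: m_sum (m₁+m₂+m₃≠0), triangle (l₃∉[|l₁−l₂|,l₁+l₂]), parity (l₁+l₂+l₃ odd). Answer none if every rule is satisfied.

m₁+m₂+m₃ = -1 + 2 − 1 = 0  ✓
triangle: |1−4|=3 ≤ l₃=4 ≤ 1+4=5  ✓
parity: l₁+l₂+l₃ = 9 is odd  ✗

parity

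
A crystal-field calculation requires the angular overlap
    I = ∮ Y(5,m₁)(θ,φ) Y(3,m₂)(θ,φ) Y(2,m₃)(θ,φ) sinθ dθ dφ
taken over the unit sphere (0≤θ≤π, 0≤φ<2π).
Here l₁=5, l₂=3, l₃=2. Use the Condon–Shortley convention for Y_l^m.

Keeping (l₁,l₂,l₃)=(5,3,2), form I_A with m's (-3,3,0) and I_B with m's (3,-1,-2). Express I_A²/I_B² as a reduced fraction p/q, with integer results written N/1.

2/5

l's match ⇒ only the (l;m) 3-j factors differ between A and B.
A: triangle coeff Δ(5,3,2) = 1/2310; Σ_t [6,6]: t=6:+1/2880 = 1/2880; (3j)²=2/165 [(5 3 2; -3 3 0)], sign=+1
B: triangle coeff Δ(5,3,2) = 1/2310; Σ_t [2,2]: t=2:+1/1152 = 1/1152; (3j)²=1/33 [(5 3 2; 3 -1 -2)], sign=+1
I_A²/I_B² = (2/165)/(1/33) = 2/5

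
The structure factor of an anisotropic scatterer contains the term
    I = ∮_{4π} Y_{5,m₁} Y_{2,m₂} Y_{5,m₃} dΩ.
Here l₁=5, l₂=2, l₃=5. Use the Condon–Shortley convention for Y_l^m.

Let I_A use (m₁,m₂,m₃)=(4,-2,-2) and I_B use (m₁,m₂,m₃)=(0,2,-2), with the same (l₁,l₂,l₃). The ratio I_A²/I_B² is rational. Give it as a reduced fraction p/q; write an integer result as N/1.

18/35

Same 5,2,5: normalisation and zero-m 3j drop out of the ratio.
A: Δ: 2! 8! 2! / 13! → 1/38610; sum: t=0:+1/20160 = 1/20160; 3j²(5 2 5; 4 -2 -2) = Δ·Π!·Σ² = 12/715  (sign -1)
B: Δ: 2! 8! 2! / 13! → 1/38610; sum: t=2:+1/2880 = 1/2880; 3j²(5 2 5; 0 2 -2) = Δ·Π!·Σ² = 14/429  (sign -1)
I_A²/I_B² = (12/715)/(14/429) = 18/35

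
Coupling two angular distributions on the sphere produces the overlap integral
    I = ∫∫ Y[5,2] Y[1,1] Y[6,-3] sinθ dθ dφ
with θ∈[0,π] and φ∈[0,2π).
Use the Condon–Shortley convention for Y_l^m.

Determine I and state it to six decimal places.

m-sum 0 ✓  L=12 even ✓  4≤6≤6 ✓
Π(2lᵢ+1) = 11×3×13 = 429
triangle coeff Δ(5,1,6) = 1/858
Σ_t [0,0]: t=0:+1/14400 = 1/14400
(3j)²=6/143 [(5 1 6; 0 0 0)], sign=+1
Σ_t [0,0]: t=0:+1/60480 = 1/60480
(3j)²=6/143 [(5 1 6; 2 1 -3)], sign=-1
⇒ 4πI² = 108/143
I = (-1)√(108/143/(4π)) = -0.24515397

-0.245154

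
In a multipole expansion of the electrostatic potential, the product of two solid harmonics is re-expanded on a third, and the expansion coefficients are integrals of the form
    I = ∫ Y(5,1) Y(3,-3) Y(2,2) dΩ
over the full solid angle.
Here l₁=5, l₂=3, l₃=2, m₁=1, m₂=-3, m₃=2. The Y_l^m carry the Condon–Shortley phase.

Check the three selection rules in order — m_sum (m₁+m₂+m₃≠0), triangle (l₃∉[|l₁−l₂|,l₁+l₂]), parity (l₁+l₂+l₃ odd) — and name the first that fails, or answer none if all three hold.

m₁+m₂+m₃ = 1 − 3 + 2 = 0  ✓
triangle: |5−3|=2 ≤ l₃=2 ≤ 5+3=8  ✓
parity: l₁+l₂+l₃ = 10 is even  ✓

none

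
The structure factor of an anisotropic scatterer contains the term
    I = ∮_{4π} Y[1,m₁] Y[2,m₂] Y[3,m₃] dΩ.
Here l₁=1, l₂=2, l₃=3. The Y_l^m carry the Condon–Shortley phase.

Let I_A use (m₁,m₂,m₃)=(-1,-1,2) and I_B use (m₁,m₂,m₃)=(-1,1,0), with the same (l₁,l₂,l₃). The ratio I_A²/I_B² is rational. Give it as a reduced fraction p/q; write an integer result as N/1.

10/3

Shared (l₁,l₂,l₃)=(1,2,3): N and (l;000)² cancel in I_A²/I_B².
A: Δ = 0!·2!·4!/7! = 1/105; Racah Σ t=0..0: t=0:+1/12 = 1/12; ⇒ 3j(1 2 3; -1 -1 2)² = 2/21, sgn -1
B: Δ = 0!·2!·4!/7! = 1/105; Racah Σ t=0..0: t=0:+1/12 = 1/12; ⇒ 3j(1 2 3; -1 1 0)² = 1/35, sgn -1
I_A²/I_B² = (2/21)/(1/35) = 10/3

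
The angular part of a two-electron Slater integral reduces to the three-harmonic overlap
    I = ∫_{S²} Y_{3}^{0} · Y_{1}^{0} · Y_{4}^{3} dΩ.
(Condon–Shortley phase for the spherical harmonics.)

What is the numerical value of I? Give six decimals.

Σmᵢ = 3 ≠ 0, so the φ-integral vanishes; I = 0

0.000000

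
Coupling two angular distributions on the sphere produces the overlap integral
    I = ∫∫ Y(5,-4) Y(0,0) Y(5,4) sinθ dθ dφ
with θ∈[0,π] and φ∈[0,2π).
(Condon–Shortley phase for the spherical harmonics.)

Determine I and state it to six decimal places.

m-sum 0 ✓  L=10 even ✓  5≤5≤5 ✓
Π(2lᵢ+1) = 11×1×11 = 121
triangle coeff Δ(5,0,5) = 1/11
Σ_t [0,0]: t=0:+1/14400 = 1/14400
(3j)²=1/11 [(5 0 5; 0 0 0)], sign=-1
Σ_t [0,0]: t=0:+1/362880 = 1/362880
(3j)²=1/11 [(5 0 5; -4 0 4)], sign=-1
⇒ 4πI² = 1/1
I = (+1)√(1/1/(4π)) = 0.28209479

0.282095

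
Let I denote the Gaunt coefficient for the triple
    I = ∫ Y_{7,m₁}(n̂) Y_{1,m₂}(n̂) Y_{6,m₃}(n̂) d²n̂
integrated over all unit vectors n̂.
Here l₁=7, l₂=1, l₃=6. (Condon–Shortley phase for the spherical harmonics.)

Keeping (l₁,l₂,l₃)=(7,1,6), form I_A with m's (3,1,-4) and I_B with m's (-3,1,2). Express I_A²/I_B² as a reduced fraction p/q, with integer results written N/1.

2/15

l's match ⇒ only the (l;m) 3-j factors differ between A and B.
A: triangle coeff Δ(7,1,6) = 1/1365; Σ_t [2,2]: t=2:+1/14515200 = 1/14515200; (3j)²=2/455 [(7 1 6; 3 1 -4)], sign=+1
B: triangle coeff Δ(7,1,6) = 1/1365; Σ_t [2,2]: t=2:+1/1935360 = 1/1935360; (3j)²=3/91 [(7 1 6; -3 1 2)], sign=+1
I_A²/I_B² = (2/455)/(3/91) = 2/15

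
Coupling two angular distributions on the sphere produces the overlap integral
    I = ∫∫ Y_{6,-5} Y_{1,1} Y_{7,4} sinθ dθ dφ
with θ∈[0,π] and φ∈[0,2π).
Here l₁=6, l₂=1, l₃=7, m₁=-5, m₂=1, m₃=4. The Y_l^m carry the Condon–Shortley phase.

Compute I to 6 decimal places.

0.060604

Rules hold: Σm=0, L=14 even, 5≤7≤7.
N = 13·3·15 = 585
Δ = 0!·12!·2!/15! = 1/1365
Racah Σ t=0..0: t=0:+1/518400 = 1/518400
⇒ 3j(6 1 7; 0 0 0)² = 7/195, sgn -1
Racah Σ t=0..0: t=0:+1/79833600 = 1/79833600
⇒ 3j(6 1 7; -5 1 4)² = 1/455, sgn -1
4πI² = N·(3j₀)²·(3jₘ)² = 3/65
I = +1·√(0.0461538/4π) = 0.06060368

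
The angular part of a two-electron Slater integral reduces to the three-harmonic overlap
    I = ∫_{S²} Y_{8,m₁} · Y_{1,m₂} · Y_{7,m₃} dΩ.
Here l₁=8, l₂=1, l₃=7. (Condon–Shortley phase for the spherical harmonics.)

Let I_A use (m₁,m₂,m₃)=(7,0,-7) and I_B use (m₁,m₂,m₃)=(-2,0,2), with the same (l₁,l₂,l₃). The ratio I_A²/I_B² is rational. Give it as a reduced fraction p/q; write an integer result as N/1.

1/4

l's match ⇒ only the (l;m) 3-j factors differ between A and B.
A: triangle coeff Δ(8,1,7) = 1/2040; Σ_t [1,1]: t=1:−1/87178291200 = -1/87178291200; (3j)²=1/136 [(8 1 7; 7 0 -7)], sign=-1
B: triangle coeff Δ(8,1,7) = 1/2040; Σ_t [1,1]: t=1:−1/43545600 = -1/43545600; (3j)²=1/34 [(8 1 7; -2 0 2)], sign=+1
I_A²/I_B² = (1/136)/(1/34) = 1/4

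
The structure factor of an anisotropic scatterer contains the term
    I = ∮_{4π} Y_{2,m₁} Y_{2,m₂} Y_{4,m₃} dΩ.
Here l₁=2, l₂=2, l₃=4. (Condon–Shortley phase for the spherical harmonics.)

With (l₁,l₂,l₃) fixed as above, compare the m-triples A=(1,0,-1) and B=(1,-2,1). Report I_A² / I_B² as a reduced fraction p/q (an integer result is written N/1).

6/1

Shared (l₁,l₂,l₃)=(2,2,4): N and (l;000)² cancel in I_A²/I_B².
A: Δ = 0!·4!·4!/9! = 1/630; Racah Σ t=0..0: t=0:+1/24 = 1/24; ⇒ 3j(2 2 4; 1 0 -1)² = 1/21, sgn -1
B: Δ = 0!·4!·4!/9! = 1/630; Racah Σ t=0..0: t=0:+1/144 = 1/144; ⇒ 3j(2 2 4; 1 -2 1)² = 1/126, sgn -1
I_A²/I_B² = (1/21)/(1/126) = 6/1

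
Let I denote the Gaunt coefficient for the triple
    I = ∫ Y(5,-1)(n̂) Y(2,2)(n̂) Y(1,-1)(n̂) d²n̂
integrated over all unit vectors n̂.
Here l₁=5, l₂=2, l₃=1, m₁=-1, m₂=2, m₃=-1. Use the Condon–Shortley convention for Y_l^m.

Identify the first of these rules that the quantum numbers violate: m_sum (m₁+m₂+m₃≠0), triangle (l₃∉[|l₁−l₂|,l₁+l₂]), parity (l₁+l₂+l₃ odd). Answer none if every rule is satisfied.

azimuthal sum: -1 + 2 − 1 = 0  ✓
3 ≤ 1 ≤ 7 (triangle on l)  ✗
L = 5 + 2 + 1 = 8 (even)

triangle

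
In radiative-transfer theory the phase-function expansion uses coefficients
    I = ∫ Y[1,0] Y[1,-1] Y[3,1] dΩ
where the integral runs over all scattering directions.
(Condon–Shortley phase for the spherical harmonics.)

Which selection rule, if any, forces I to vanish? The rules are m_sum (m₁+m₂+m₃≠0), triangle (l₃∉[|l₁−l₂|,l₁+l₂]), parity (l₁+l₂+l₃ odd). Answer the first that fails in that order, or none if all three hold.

m₁+m₂+m₃ = 0 − 1 + 1 = 0  ✓
triangle: |1−1|=0 ≤ l₃=3 ≤ 1+1=2  ✗
parity: l₁+l₂+l₃ = 5 is odd

triangle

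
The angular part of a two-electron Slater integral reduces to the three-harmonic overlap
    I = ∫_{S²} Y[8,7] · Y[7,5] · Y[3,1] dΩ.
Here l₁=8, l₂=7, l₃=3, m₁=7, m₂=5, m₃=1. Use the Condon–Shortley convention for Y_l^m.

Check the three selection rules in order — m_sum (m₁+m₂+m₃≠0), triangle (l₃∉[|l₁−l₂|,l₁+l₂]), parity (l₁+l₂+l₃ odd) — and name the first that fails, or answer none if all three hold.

m_sum

Σmᵢ = 13  ✗
l₃∈[|l₁−l₂|,l₁+l₂]=[1,15], have l₃=3
Σlᵢ = 18 ⇒ even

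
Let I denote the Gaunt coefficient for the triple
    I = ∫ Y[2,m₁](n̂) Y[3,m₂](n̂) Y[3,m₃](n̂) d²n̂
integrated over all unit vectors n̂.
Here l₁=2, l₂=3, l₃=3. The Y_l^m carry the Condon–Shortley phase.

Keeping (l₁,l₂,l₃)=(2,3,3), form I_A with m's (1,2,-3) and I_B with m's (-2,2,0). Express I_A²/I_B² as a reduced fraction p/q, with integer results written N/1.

Shared (l₁,l₂,l₃)=(2,3,3): N and (l;000)² cancel in I_A²/I_B².
A: Δ = 2!·2!·4!/9! = 1/3780; Racah Σ t=1..1: t=1:−1/48 = -1/48; ⇒ 3j(2 3 3; 1 2 -3)² = 5/84, sgn -1
B: Δ = 2!·2!·4!/9! = 1/3780; Racah Σ t=2..2: t=2:+1/24 = 1/24; ⇒ 3j(2 3 3; -2 2 0)² = 1/21, sgn -1
I_A²/I_B² = (5/84)/(1/21) = 5/4

5/4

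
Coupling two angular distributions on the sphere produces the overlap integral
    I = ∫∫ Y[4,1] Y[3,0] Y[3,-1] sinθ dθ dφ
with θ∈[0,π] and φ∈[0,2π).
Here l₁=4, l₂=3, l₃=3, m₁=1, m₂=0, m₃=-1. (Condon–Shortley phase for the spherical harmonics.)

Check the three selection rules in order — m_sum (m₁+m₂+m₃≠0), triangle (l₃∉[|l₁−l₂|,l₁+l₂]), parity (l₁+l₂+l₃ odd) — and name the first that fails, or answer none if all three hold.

none

m₁+m₂+m₃ = 1 + 0 − 1 = 0  ✓
triangle: |4−3|=1 ≤ l₃=3 ≤ 4+3=7  ✓
parity: l₁+l₂+l₃ = 10 is even  ✓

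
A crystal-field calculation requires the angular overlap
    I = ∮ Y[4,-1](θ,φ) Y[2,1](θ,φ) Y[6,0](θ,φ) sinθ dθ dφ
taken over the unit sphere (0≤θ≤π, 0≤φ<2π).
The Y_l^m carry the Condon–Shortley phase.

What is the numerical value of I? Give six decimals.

Checks pass: Σm=0; 12 even; l₃=6∈[2,6].
(2·4+1)(2·2+1)(2·6+1) = 585
Δ: 0! 8! 4! / 13! → 1/6435
sum: t=0:+1/2304 = 1/2304
3j²(4 2 6; 0 0 0) = Δ·Π!·Σ² = 5/143  (sign +1)
sum: t=0:+1/4320 = 1/4320
3j²(4 2 6; -1 1 0) = Δ·Π!·Σ² = 8/429  (sign +1)
combine: 4πI² = 585·5/143·8/429 = 600/1573
take √, sign +1: I = 0.17422334

0.174223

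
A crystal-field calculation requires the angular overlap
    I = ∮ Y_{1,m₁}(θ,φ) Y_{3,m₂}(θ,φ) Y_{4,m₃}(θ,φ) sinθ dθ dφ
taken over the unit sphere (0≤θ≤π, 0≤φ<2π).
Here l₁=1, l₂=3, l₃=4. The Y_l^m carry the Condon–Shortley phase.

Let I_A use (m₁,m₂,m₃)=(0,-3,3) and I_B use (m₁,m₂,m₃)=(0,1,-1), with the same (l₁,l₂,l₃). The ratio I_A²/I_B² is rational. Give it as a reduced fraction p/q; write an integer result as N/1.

Same 1,3,4: normalisation and zero-m 3j drop out of the ratio.
A: Δ: 0! 2! 6! / 9! → 1/252; sum: t=0:+1/720 = 1/720; 3j²(1 3 4; 0 -3 3) = Δ·Π!·Σ² = 1/36  (sign -1)
B: Δ: 0! 2! 6! / 9! → 1/252; sum: t=0:+1/48 = 1/48; 3j²(1 3 4; 0 1 -1) = Δ·Π!·Σ² = 5/84  (sign -1)
I_A²/I_B² = (1/36)/(5/84) = 7/15

7/15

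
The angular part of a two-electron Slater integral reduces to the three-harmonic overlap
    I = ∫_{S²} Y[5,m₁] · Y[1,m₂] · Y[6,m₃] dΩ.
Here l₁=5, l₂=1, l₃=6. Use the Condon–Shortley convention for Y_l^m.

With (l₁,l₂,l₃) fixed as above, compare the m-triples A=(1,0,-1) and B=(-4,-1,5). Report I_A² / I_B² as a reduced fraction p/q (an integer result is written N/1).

7/11

Same 5,1,6: normalisation and zero-m 3j drop out of the ratio.
A: Δ: 0! 10! 2! / 13! → 1/858; sum: t=0:+1/17280 = 1/17280; 3j²(5 1 6; 1 0 -1) = Δ·Π!·Σ² = 35/858  (sign -1)
B: Δ: 0! 10! 2! / 13! → 1/858; sum: t=0:+1/725760 = 1/725760; 3j²(5 1 6; -4 -1 5) = Δ·Π!·Σ² = 5/78  (sign -1)
I_A²/I_B² = (35/858)/(5/78) = 7/11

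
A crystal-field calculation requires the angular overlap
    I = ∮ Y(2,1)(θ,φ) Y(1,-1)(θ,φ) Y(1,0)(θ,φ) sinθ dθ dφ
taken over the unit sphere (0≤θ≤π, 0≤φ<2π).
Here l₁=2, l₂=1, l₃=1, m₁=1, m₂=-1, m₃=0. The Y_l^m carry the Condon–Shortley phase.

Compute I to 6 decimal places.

-0.218510

Rules hold: Σm=0, L=4 even, 1≤1≤3.
N = 5·3·3 = 45
Δ = 2!·2!·0!/5! = 1/30
Racah Σ t=1..1: t=1:−1/1 = -1/1
⇒ 3j(2 1 1; 0 0 0)² = 2/15, sgn +1
Racah Σ t=0..0: t=0:+1/2 = 1/2
⇒ 3j(2 1 1; 1 -1 0)² = 1/10, sgn -1
4πI² = N·(3j₀)²·(3jₘ)² = 3/5
I = -1·√(0.6/4π) = -0.21850969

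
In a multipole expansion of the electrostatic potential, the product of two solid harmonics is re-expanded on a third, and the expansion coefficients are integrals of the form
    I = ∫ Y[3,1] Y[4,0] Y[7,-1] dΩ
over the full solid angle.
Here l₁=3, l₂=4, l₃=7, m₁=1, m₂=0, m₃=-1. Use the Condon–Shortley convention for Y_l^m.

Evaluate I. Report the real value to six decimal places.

m-sum 0 ✓  L=14 even ✓  1≤7≤7 ✓
Π(2lᵢ+1) = 7×9×15 = 945
triangle coeff Δ(3,4,7) = 1/45045
Σ_t [0,0]: t=0:+1/20736 = 1/20736
(3j)²=35/1287 [(3 4 7; 0 0 0)], sign=-1
Σ_t [0,0]: t=0:+1/27648 = 1/27648
(3j)²=10/429 [(3 4 7; 1 0 -1)], sign=+1
⇒ 4πI² = 12250/20449
I = (-1)√(12250/20449/(4π)) = -0.21833687

-0.218337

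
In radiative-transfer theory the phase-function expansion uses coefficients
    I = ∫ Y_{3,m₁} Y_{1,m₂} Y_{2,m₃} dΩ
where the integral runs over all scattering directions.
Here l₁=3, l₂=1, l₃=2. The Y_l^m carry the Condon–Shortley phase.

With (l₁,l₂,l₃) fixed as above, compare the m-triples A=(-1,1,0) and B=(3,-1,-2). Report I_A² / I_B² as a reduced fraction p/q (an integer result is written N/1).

Same 3,1,2: normalisation and zero-m 3j drop out of the ratio.
A: Δ: 2! 4! 0! / 7! → 1/105; sum: t=2:+1/8 = 1/8; 3j²(3 1 2; -1 1 0) = Δ·Π!·Σ² = 2/35  (sign +1)
B: Δ: 2! 4! 0! / 7! → 1/105; sum: t=0:+1/48 = 1/48; 3j²(3 1 2; 3 -1 -2) = Δ·Π!·Σ² = 1/7  (sign +1)
I_A²/I_B² = (2/35)/(1/7) = 2/5

2/5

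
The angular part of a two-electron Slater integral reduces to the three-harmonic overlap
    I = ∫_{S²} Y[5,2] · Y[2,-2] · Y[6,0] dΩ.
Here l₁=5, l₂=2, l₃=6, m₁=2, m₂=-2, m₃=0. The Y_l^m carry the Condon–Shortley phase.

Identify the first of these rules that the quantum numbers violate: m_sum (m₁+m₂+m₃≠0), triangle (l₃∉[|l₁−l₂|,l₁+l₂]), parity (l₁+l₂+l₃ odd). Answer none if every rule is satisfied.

parity

m₁+m₂+m₃ = 2 − 2 + 0 = 0  ✓
triangle: |5−2|=3 ≤ l₃=6 ≤ 5+2=7  ✓
parity: l₁+l₂+l₃ = 13 is odd  ✗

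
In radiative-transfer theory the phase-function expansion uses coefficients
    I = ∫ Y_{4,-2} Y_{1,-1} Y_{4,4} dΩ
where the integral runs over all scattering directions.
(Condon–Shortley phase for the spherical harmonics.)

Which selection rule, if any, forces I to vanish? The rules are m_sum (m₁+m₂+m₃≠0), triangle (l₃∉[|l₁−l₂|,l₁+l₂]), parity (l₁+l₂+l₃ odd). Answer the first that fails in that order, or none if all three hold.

Σmᵢ = 1  ✗
l₃∈[|l₁−l₂|,l₁+l₂]=[3,5], have l₃=4
Σlᵢ = 9 ⇒ odd

m_sum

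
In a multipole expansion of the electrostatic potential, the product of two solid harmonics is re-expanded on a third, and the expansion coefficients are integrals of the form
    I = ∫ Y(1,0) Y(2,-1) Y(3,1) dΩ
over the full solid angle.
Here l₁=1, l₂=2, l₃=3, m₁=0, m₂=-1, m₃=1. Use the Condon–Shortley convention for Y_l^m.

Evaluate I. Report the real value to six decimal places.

-0.233597

Checks pass: Σm=0; 6 even; l₃=3∈[1,3].
(2·1+1)(2·2+1)(2·3+1) = 105
Δ: 0! 2! 4! / 7! → 1/105
sum: t=0:+1/4 = 1/4
3j²(1 2 3; 0 0 0) = Δ·Π!·Σ² = 3/35  (sign -1)
sum: t=0:+1/6 = 1/6
3j²(1 2 3; 0 -1 1) = Δ·Π!·Σ² = 8/105  (sign +1)
combine: 4πI² = 105·3/35·8/105 = 24/35
take √, sign -1: I = -0.23359668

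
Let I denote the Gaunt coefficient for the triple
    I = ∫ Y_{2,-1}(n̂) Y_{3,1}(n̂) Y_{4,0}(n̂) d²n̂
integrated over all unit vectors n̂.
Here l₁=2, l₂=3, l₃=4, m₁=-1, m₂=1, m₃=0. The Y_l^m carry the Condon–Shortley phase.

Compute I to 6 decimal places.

Σlᵢ=9 odd — θ-integrand is odd under cosθ→−cosθ; I=0

0.000000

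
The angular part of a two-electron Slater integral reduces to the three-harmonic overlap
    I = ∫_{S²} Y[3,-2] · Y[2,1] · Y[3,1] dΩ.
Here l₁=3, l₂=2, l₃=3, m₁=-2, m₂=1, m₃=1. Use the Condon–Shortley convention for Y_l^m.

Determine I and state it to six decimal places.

0.162868

m-sum 0 ✓  L=8 even ✓  1≤3≤5 ✓
Π(2lᵢ+1) = 7×5×7 = 245
triangle coeff Δ(3,2,3) = 1/3780
Σ_t [0,2]: t=0:+1/24 t=1:−1/4 t=2:+1/24 = -1/6
(3j)²=4/105 [(3 2 3; 0 0 0)], sign=+1
Σ_t [1,2]: t=1:−1/48 t=2:+1/12 = 1/16
(3j)²=1/28 [(3 2 3; -2 1 1)], sign=+1
⇒ 4πI² = 1/3
I = (+1)√(1/3/(4π)) = 0.16286750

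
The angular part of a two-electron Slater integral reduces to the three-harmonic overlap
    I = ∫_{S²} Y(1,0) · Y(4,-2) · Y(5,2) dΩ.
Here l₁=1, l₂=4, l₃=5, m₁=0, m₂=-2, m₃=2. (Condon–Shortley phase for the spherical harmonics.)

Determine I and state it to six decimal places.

Rules hold: Σm=0, L=10 even, 3≤5≤5.
N = 3·9·11 = 297
Δ = 0!·2!·8!/11! = 1/495
Racah Σ t=0..0: t=0:+1/576 = 1/576
⇒ 3j(1 4 5; 0 0 0)² = 5/99, sgn -1
Racah Σ t=0..0: t=0:+1/1440 = 1/1440
⇒ 3j(1 4 5; 0 -2 2)² = 7/165, sgn -1
4πI² = N·(3j₀)²·(3jₘ)² = 7/11
I = +1·√(0.636364/4π) = 0.22503380

0.225034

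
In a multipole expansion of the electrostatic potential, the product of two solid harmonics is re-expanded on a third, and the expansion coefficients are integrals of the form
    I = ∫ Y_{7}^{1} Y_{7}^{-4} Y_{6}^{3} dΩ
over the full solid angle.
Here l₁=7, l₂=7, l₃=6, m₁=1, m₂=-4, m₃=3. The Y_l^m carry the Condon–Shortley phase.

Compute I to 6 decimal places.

-0.108019

Rules hold: Σm=0, L=20 even, 0≤6≤14.
N = 15·15·13 = 2925
Δ = 8!·6!·6!/21! = 1/2444321880
Racah Σ t=1..7: t=1:−1/2612736000 t=2:+1/20736000 t=3:−1/1658880 t=4:+1/746496 t=5:−1/1658880 t=6:+1/20736000 t=7:−1/2612736000 = 1/4354560
⇒ 3j(7 7 6; 0 0 0)² = 1000/138567, sgn +1
Racah Σ t=0..3: t=0:+1/1045094400 t=1:−1/29030400 t=2:+1/8294400 t=3:−1/18662400 = 1/29859840
⇒ 3j(7 7 6; 1 -4 3)² = 175/25194, sgn -1
4πI² = N·(3j₀)²·(3jₘ)² = 2187500/14919047
I = -1·√(0.146625/4π) = -0.10801860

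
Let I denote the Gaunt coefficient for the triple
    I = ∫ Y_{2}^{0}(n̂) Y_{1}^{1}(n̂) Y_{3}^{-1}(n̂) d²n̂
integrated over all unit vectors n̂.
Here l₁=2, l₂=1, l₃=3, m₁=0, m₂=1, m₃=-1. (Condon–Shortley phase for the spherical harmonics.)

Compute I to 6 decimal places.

-0.202301

m-sum 0 ✓  L=6 even ✓  1≤3≤3 ✓
Π(2lᵢ+1) = 5×3×7 = 105
triangle coeff Δ(2,1,3) = 1/105
Σ_t [0,0]: t=0:+1/4 = 1/4
(3j)²=3/35 [(2 1 3; 0 0 0)], sign=-1
Σ_t [0,0]: t=0:+1/8 = 1/8
(3j)²=2/35 [(2 1 3; 0 1 -1)], sign=+1
⇒ 4πI² = 18/35
I = (-1)√(18/35/(4π)) = -0.20230066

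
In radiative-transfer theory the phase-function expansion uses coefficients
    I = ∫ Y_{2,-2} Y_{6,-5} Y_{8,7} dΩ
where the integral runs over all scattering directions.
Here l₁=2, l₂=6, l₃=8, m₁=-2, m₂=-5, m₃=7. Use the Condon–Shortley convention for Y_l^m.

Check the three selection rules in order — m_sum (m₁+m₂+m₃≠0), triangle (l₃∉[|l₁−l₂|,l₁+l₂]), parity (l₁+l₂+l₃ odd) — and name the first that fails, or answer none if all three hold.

none

Σmᵢ = 0  ✓
l₃∈[|l₁−l₂|,l₁+l₂]=[4,8], have l₃=8  ✓
Σlᵢ = 16 ⇒ even  ✓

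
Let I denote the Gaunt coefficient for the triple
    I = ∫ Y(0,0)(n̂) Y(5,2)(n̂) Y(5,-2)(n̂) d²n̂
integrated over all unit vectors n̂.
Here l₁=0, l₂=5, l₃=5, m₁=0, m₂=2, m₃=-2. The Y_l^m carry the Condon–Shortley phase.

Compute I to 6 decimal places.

0.282095

Checks pass: Σm=0; 10 even; l₃=5∈[5,5].
(2·0+1)(2·5+1)(2·5+1) = 121
Δ: 0! 0! 10! / 11! → 1/11
sum: t=0:+1/14400 = 1/14400
3j²(0 5 5; 0 0 0) = Δ·Π!·Σ² = 1/11  (sign -1)
sum: t=0:+1/30240 = 1/30240
3j²(0 5 5; 0 2 -2) = Δ·Π!·Σ² = 1/11  (sign -1)
combine: 4πI² = 121·1/11·1/11 = 1/1
take √, sign +1: I = 0.28209479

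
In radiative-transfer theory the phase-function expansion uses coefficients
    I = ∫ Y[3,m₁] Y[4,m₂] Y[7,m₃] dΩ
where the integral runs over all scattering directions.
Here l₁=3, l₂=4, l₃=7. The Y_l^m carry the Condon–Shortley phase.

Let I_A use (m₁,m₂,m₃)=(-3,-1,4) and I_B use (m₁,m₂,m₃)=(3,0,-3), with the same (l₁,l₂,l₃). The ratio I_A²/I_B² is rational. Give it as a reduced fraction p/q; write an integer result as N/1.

l's match ⇒ only the (l;m) 3-j factors differ between A and B.
A: triangle coeff Δ(3,4,7) = 1/45045; Σ_t [0,0]: t=0:+1/518400 = 1/518400; (3j)²=2/195 [(3 4 7; -3 -1 4)], sign=-1
B: triangle coeff Δ(3,4,7) = 1/45045; Σ_t [0,0]: t=0:+1/414720 = 1/414720; (3j)²=2/429 [(3 4 7; 3 0 -3)], sign=+1
I_A²/I_B² = (2/195)/(2/429) = 11/5

11/5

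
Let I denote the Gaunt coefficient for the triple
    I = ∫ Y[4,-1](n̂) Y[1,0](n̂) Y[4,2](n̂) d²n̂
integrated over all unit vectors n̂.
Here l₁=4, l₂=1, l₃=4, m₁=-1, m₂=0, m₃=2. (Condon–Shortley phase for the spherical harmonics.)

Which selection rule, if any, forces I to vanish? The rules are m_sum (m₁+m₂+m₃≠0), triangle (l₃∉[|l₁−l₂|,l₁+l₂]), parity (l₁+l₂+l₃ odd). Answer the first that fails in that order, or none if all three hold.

m₁+m₂+m₃ = -1 + 0 + 2 = 1  ✗
triangle: |4−1|=3 ≤ l₃=4 ≤ 4+1=5
parity: l₁+l₂+l₃ = 9 is odd

m_sum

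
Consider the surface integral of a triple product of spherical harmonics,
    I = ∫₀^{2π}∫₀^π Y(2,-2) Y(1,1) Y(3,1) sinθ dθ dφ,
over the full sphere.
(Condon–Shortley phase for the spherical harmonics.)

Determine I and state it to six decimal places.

-0.082589

Rules hold: Σm=0, L=6 even, 1≤3≤3.
N = 5·3·7 = 105
Δ = 0!·4!·2!/7! = 1/105
Racah Σ t=0..0: t=0:+1/4 = 1/4
⇒ 3j(2 1 3; 0 0 0)² = 3/35, sgn -1
Racah Σ t=0..0: t=0:+1/48 = 1/48
⇒ 3j(2 1 3; -2 1 1)² = 1/105, sgn +1
4πI² = N·(3j₀)²·(3jₘ)² = 3/35
I = -1·√(0.0857143/4π) = -0.08258890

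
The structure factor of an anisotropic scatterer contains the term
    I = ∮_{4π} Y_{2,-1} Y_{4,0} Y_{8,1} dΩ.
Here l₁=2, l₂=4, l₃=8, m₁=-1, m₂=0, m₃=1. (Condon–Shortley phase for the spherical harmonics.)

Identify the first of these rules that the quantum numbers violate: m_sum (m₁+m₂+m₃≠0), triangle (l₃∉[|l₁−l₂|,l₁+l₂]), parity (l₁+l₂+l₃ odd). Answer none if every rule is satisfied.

triangle

Σmᵢ = 0  ✓
l₃∈[|l₁−l₂|,l₁+l₂]=[2,6], have l₃=8  ✗
Σlᵢ = 14 ⇒ even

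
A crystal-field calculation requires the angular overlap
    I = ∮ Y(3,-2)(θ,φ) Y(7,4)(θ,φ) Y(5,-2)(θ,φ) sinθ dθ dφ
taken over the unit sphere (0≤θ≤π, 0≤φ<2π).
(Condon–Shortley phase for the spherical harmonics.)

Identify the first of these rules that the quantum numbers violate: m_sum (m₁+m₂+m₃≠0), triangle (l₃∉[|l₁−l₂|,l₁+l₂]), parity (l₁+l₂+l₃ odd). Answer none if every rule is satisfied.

parity

Σmᵢ = 0  ✓
l₃∈[|l₁−l₂|,l₁+l₂]=[4,10], have l₃=5  ✓
Σlᵢ = 15 ⇒ odd  ✗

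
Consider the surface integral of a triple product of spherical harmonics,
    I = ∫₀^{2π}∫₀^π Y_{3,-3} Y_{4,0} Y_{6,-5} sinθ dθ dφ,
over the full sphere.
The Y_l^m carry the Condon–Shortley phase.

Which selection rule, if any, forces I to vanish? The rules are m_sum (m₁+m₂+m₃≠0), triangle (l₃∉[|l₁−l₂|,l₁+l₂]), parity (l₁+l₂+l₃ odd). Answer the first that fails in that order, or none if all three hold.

m₁+m₂+m₃ = -3 + 0 − 5 = -8  ✗
triangle: |3−4|=1 ≤ l₃=6 ≤ 3+4=7
parity: l₁+l₂+l₃ = 13 is odd

m_sum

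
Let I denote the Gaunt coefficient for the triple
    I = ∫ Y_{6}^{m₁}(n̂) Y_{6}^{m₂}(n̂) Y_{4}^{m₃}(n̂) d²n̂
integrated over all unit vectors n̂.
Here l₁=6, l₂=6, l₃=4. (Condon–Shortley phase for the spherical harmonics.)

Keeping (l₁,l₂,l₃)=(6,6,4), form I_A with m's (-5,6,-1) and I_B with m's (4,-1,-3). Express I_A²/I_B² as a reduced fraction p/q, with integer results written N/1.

1089/700

Shared (l₁,l₂,l₃)=(6,6,4): N and (l;000)² cancel in I_A²/I_B².
A: Δ = 8!·4!·4!/17! = 1/15315300; Racah Σ t=8..8: t=8:+1/5806080 = 1/5806080; ⇒ 3j(6 6 4; -5 6 -1)² = 165/6188, sgn -1
B: Δ = 8!·4!·4!/17! = 1/15315300; Racah Σ t=1..2: t=1:−1/725760 t=2:+1/207360 = 1/290304; ⇒ 3j(6 6 4; 4 -1 -3)² = 125/7293, sgn -1
I_A²/I_B² = (165/6188)/(125/7293) = 1089/700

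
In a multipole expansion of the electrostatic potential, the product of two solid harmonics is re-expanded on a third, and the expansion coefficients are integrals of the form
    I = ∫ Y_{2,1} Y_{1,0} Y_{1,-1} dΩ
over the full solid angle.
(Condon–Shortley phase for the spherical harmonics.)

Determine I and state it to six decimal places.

m-sum 0 ✓  L=4 even ✓  1≤1≤3 ✓
Π(2lᵢ+1) = 5×3×3 = 45
triangle coeff Δ(2,1,1) = 1/30
Σ_t [1,1]: t=1:−1/1 = -1/1
(3j)²=2/15 [(2 1 1; 0 0 0)], sign=+1
Σ_t [1,1]: t=1:−1/2 = -1/2
(3j)²=1/10 [(2 1 1; 1 0 -1)], sign=-1
⇒ 4πI² = 3/5
I = (-1)√(3/5/(4π)) = -0.21850969

-0.218510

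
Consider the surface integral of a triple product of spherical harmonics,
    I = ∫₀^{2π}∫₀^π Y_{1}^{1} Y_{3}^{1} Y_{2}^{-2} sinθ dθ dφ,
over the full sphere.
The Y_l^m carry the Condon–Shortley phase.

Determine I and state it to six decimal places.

-0.082589

Rules hold: Σm=0, L=6 even, 2≤2≤4.
N = 3·7·5 = 105
Δ = 2!·0!·4!/7! = 1/105
Racah Σ t=1..1: t=1:−1/4 = -1/4
⇒ 3j(1 3 2; 0 0 0)² = 3/35, sgn -1
Racah Σ t=0..0: t=0:+1/48 = 1/48
⇒ 3j(1 3 2; 1 1 -2)² = 1/105, sgn +1
4πI² = N·(3j₀)²·(3jₘ)² = 3/35
I = -1·√(0.0857143/4π) = -0.08258890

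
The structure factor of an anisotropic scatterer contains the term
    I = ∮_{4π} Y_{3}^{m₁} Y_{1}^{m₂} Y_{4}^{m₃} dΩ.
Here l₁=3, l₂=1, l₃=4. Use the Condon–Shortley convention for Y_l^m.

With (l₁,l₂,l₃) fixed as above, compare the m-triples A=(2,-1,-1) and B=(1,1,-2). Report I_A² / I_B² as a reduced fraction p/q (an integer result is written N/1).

1/5

l's match ⇒ only the (l;m) 3-j factors differ between A and B.
A: triangle coeff Δ(3,1,4) = 1/252; Σ_t [0,0]: t=0:+1/240 = 1/240; (3j)²=1/84 [(3 1 4; 2 -1 -1)], sign=-1
B: triangle coeff Δ(3,1,4) = 1/252; Σ_t [0,0]: t=0:+1/96 = 1/96; (3j)²=5/84 [(3 1 4; 1 1 -2)], sign=+1
I_A²/I_B² = (1/84)/(5/84) = 1/5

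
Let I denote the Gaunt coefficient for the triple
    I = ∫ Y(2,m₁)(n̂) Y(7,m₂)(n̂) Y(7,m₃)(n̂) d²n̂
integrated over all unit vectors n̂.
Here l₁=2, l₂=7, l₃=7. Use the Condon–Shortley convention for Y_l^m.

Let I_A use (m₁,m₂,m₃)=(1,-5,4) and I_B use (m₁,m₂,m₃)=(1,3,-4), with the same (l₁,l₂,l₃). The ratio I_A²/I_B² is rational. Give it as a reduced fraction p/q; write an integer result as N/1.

729/539

Same 2,7,7: normalisation and zero-m 3j drop out of the ratio.
A: Δ: 2! 2! 12! / 17! → 1/185640; sum: t=0:+1/14515200 t=1:−1/79833600 = 1/17740800; 3j²(2 7 7; 1 -5 4) = Δ·Π!·Σ² = 729/30940  (sign -1)
B: Δ: 2! 2! 12! / 17! → 1/185640; sum: t=0:+1/14515200 t=1:−1/4354560 = -1/6220800; 3j²(2 7 7; 1 3 -4) = Δ·Π!·Σ² = 77/4420  (sign +1)
I_A²/I_B² = (729/30940)/(77/4420) = 729/539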